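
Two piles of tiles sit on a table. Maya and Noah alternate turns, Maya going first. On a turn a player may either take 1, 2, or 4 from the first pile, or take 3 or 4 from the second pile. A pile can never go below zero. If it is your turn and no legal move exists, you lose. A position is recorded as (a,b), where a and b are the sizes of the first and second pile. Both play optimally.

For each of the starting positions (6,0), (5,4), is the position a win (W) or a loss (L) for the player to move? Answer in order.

Build the W/L table. Terminal = L. A non-terminal position is W if it has a move to some L; otherwise it is L.
No move ever increases a pile, so every position that can arise here has a ≤ 6 and b ≤ 4; it is enough to label the cells with 0 ≤ a ≤ 6 and 0 ≤ b ≤ 4.
Every move lowers a or b (never raises either), so fill the grid row by row in increasing a, and left to right within a row: each cell's successors are then already labelled.
      b=0  b=1  b=2  b=3  b=4
a=0:    L    L    L    W    W
a=1:    W    W    W    L    L
a=2:    W    W    W    W    W
a=3:    L    L    L    W    W
a=4:    W    W    W    L    L
a=5:    W    W    W    W    W
a=6:    L    L    L    W    W
Cells with no legal move (terminal, hence L): (0,0), (0,1), (0,2).
The remaining L cells, each justified by listing all of its moves:
(1,3): moves to (0,3)(W), (1,0)(W); every one is W ⇒ L
(1,4): moves to (0,4)(W), (1,1)(W), (1,0)(W); every one is W ⇒ L
(3,0): moves to (2,0)(W), (1,0)(W); every one is W ⇒ L
(3,1): moves to (2,1)(W), (1,1)(W); every one is W ⇒ L
(3,2): moves to (2,2)(W), (1,2)(W); every one is W ⇒ L
(4,3): moves to (3,3)(W), (2,3)(W), (0,3)(W), (4,0)(W); every one is W ⇒ L
(4,4): moves to (3,4)(W), (2,4)(W), (0,4)(W), (4,1)(W), (4,0)(W); every one is W ⇒ L
(6,0): moves to (5,0)(W), (4,0)(W), (2,0)(W); every one is W ⇒ L
(6,1): moves to (5,1)(W), (4,1)(W), (2,1)(W); every one is W ⇒ L
(6,2): moves to (5,2)(W), (4,2)(W), (2,2)(W); every one is W ⇒ L
Every other cell has at least one move into one of the L cells above, so it is W.
(6,0): one of the L cells justified above, so L
(5,4): the move to (4,4) reaches an L cell, so W

(6,0): L, (5,4): W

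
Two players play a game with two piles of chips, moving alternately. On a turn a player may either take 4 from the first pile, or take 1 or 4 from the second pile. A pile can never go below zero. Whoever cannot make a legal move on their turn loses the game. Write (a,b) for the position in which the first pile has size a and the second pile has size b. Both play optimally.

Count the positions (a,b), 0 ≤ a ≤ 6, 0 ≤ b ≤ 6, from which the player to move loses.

Positions with no move are L. A position that does have a move is losing for the player to move precisely when every available move leads to a winning position for the opponent. Fill in the labels:
Every move lowers a or b (never raises either), so fill the grid row by row in increasing a, and left to right within a row: each cell's successors are then already labelled.
      b=0  b=1  b=2  b=3  b=4  b=5  b=6
a=0:    L    W    L    W    W    L    W
a=1:    L    W    L    W    W    L    W
a=2:    L    W    L    W    W    L    W
a=3:    L    W    L    W    W    L    W
a=4:    W    L    W    L    W    W    L
a=5:    W    L    W    L    W    W    L
a=6:    W    L    W    L    W    W    L
Cells with no legal move (terminal, hence L): (0,0), (1,0), (2,0), (3,0).
The remaining L cells, each justified by listing all of its moves:
(0,2): the only move is to (0,1)(W), a W ⇒ L
(0,5): moves to (0,4)(W), (0,1)(W); every one is W ⇒ L
(1,2): the only move is to (1,1)(W), a W ⇒ L
(1,5): moves to (1,4)(W), (1,1)(W); every one is W ⇒ L
(2,2): the only move is to (2,1)(W), a W ⇒ L
(2,5): moves to (2,4)(W), (2,1)(W); every one is W ⇒ L
(3,2): the only move is to (3,1)(W), a W ⇒ L
(3,5): moves to (3,4)(W), (3,1)(W); every one is W ⇒ L
(4,1): moves to (0,1)(W), (4,0)(W); every one is W ⇒ L
(4,3): moves to (0,3)(W), (4,2)(W); every one is W ⇒ L
(4,6): moves to (0,6)(W), (4,5)(W), (4,2)(W); every one is W ⇒ L
(5,1): moves to (1,1)(W), (5,0)(W); every one is W ⇒ L
(5,3): moves to (1,3)(W), (5,2)(W); every one is W ⇒ L
(5,6): moves to (1,6)(W), (5,5)(W), (5,2)(W); every one is W ⇒ L
(6,1): moves to (2,1)(W), (6,0)(W); every one is W ⇒ L
(6,3): moves to (2,3)(W), (6,2)(W); every one is W ⇒ L
(6,6): moves to (2,6)(W), (6,5)(W), (6,2)(W); every one is W ⇒ L
Every other cell has at least one move into one of the L cells above, so it is W.
L cells per row: a=0: 3, a=1: 3, a=2: 3, a=3: 3, a=4: 3, a=5: 3, a=6: 3; total 21.

21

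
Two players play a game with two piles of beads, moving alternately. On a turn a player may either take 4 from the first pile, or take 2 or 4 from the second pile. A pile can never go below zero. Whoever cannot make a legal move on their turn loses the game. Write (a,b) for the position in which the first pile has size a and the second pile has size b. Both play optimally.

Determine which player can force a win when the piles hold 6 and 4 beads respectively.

The first player wins.

Compute win/loss labels from the base case upward. A position with no move is L. Any other position is W if it can reach an L in one move, else L.
No move ever increases a pile, so every position that can arise here has a ≤ 6 and b ≤ 4; it is enough to label the cells with 0 ≤ a ≤ 6 and 0 ≤ b ≤ 4.
Every move lowers a or b (never raises either), so fill the grid row by row in increasing a, and left to right within a row: each cell's successors are then already labelled.
      b=0  b=1  b=2  b=3  b=4
a=0:    L    L    W    W    W
a=1:    L    L    W    W    W
a=2:    L    L    W    W    W
a=3:    L    L    W    W    W
a=4:    W    W    L    L    W
a=5:    W    W    L    L    W
a=6:    W    W    L    L    W
Cells with no legal move (terminal, hence L): (0,0), (0,1), (1,0), (1,1), (2,0), (2,1), (3,0), (3,1).
The remaining L cells, each justified by listing all of its moves:
(4,2): L (options (0,2)(W), (4,0)(W) are all W)
(4,3): L (options (0,3)(W), (4,1)(W) are all W)
(5,2): L (options (1,2)(W), (5,0)(W) are all W)
(5,3): L (options (1,3)(W), (5,1)(W) are all W)
(6,2): L (options (2,2)(W), (6,0)(W) are all W)
(6,3): L (options (2,3)(W), (6,1)(W) are all W)
Every other cell has at least one move into one of the L cells above, so it is W.
The starting position (6,4) is W: the player to move should move to (6,2), handing over an L position.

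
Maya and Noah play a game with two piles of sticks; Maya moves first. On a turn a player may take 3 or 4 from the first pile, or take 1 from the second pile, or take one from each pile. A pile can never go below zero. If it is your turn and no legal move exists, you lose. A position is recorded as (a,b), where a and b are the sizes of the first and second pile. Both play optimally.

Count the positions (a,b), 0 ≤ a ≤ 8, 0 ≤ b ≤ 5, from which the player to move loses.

Label each position W (a win for the player to move) or L (a loss). A position with no legal move is L; any other position is W exactly when some move reaches an L, and L when every move reaches a W.
Every move lowers a or b (never raises either), so fill the grid row by row in increasing a, and left to right within a row: each cell's successors are then already labelled.
      b=0  b=1  b=2  b=3  b=4  b=5
a=0:    L    W    L    W    L    W
a=1:    L    W    L    W    L    W
a=2:    L    W    L    W    L    W
a=3:    W    W    W    W    W    W
a=4:    W    L    W    L    W    L
a=5:    W    L    W    L    W    L
a=6:    W    L    W    L    W    L
a=7:    L    W    W    W    W    W
a=8:    L    W    L    W    L    W
Cells with no legal move (terminal, hence L): (0,0), (1,0), (2,0).
The remaining L cells, each justified by listing all of its moves:
(0,2): the only move is to (0,1)(W), a W ⇒ L
(0,4): the only move is to (0,3)(W), a W ⇒ L
(1,2): moves to (1,1)(W), (0,1)(W); every one is W ⇒ L
(1,4): moves to (1,3)(W), (0,3)(W); every one is W ⇒ L
(2,2): moves to (2,1)(W), (1,1)(W); every one is W ⇒ L
(2,4): moves to (2,3)(W), (1,3)(W); every one is W ⇒ L
(4,1): moves to (1,1)(W), (0,1)(W), (4,0)(W), (3,0)(W); every one is W ⇒ L
(4,3): moves to (1,3)(W), (0,3)(W), (4,2)(W), (3,2)(W); every one is W ⇒ L
(4,5): moves to (1,5)(W), (0,5)(W), (4,4)(W), (3,4)(W); every one is W ⇒ L
(5,1): moves to (2,1)(W), (1,1)(W), (5,0)(W), (4,0)(W); every one is W ⇒ L
(5,3): moves to (2,3)(W), (1,3)(W), (5,2)(W), (4,2)(W); every one is W ⇒ L
(5,5): moves to (2,5)(W), (1,5)(W), (5,4)(W), (4,4)(W); every one is W ⇒ L
(6,1): moves to (3,1)(W), (2,1)(W), (6,0)(W), (5,0)(W); every one is W ⇒ L
(6,3): moves to (3,3)(W), (2,3)(W), (6,2)(W), (5,2)(W); every one is W ⇒ L
(6,5): moves to (3,5)(W), (2,5)(W), (6,4)(W), (5,4)(W); every one is W ⇒ L
(7,0): moves to (4,0)(W), (3,0)(W); every one is W ⇒ L
(8,0): moves to (5,0)(W), (4,0)(W); every one is W ⇒ L
(8,2): moves to (5,2)(W), (4,2)(W), (8,1)(W), (7,1)(W); every one is W ⇒ L
(8,4): moves to (5,4)(W), (4,4)(W), (8,3)(W), (7,3)(W); every one is W ⇒ L
Every other cell has at least one move into one of the L cells above, so it is W.
L cells per row: a=0: 3, a=1: 3, a=2: 3, a=3: 0, a=4: 3, a=5: 3, a=6: 3, a=7: 1, a=8: 3; total 22.

22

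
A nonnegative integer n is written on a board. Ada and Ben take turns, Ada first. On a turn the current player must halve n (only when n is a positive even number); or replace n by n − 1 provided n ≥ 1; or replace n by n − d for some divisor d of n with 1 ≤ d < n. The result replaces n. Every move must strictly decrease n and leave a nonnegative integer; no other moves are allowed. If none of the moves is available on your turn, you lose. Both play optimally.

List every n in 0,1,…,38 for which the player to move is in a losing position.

Positions with no move are L. A position that does have a move is losing for the player to move precisely when every available move leads to a winning position for the opponent. Fill in the labels:
n=0: no move → L
n=1: W (go to 0, an L position)
n=2: L (sole option 1(W) is W)
n=3: W (go to 2, an L position)
n=4: W (go to 2, an L position)
n=5: L (sole option 4(W) is W)
n=6: W (go to 5, an L position)
n=7: L (sole option 6(W) is W)
n=8: W (go to 7, an L position)
n=9: L (options 6(W), 8(W) are all W)
n=10: W (go to 5, an L position)
n=11: L (sole option 10(W) is W)
n=12: W (go to 9, an L position)
n=13: L (sole option 12(W) is W)
n=14: W (go to 7, an L position)
n=15: L (options 10(W), 12(W), 14(W) are all W)
n=16: W (go to 15, an L position)
n=17: L (sole option 16(W) is W)
n=18: W (go to 9, an L position)
n=19: L (sole option 18(W) is W)
n=20: W (go to 15, an L position)
n=21: L (options 14(W), 18(W), 20(W) are all W)
n=22: W (go to 11, an L position)
n=23: L (sole option 22(W) is W)
n=24: W (go to 21, an L position)
n=25: L (options 20(W), 24(W) are all W)
n=26: W (go to 13, an L position)
n=27: L (options 18(W), 24(W), 26(W) are all W)
n=28: W (go to 21, an L position)
n=29: L (sole option 28(W) is W)
n=30: W (go to 15, an L position)
n=31: L (sole option 30(W) is W)
n=32: W (go to 31, an L position)
n=33: L (options 22(W), 30(W), 32(W) are all W)
n=34: W (go to 17, an L position)
n=35: L (options 28(W), 30(W), 34(W) are all W)
n=36: W (go to 27, an L position)
n=37: L (sole option 36(W) is W)
n=38: W (go to 19, an L position)
The losing starting values of n are exactly the entries labelled L in this table (19 of them).

0, 2, 5, 7, 9, 11, 13, 15, 17, 19, 21, 23, 25, 27, 29, 31, 33, 35, 37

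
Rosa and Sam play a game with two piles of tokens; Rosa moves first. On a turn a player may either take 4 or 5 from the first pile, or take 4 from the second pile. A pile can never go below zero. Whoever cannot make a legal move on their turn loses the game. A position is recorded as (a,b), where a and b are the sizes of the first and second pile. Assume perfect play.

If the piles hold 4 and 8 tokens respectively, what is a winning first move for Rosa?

Move to (0,8).

Positions with no move are L. A position that does have a move is losing for the player to move precisely when every available move leads to a winning position for the opponent. Fill in the labels:
No move ever increases a pile, so every position that can arise here has a ≤ 4 and b ≤ 8; it is enough to label the cells with 0 ≤ a ≤ 4 and 0 ≤ b ≤ 8.
Every move lowers a or b (never raises either), so fill the grid row by row in increasing a, and left to right within a row: each cell's successors are then already labelled.
      b=0  b=1  b=2  b=3  b=4  b=5  b=6  b=7  b=8
a=0:    L    L    L    L    W    W    W    W    L
a=1:    L    L    L    L    W    W    W    W    L
a=2:    L    L    L    L    W    W    W    W    L
a=3:    L    L    L    L    W    W    W    W    L
a=4:    W    W    W    W    L    L    L    L    W
Cells with no legal move (terminal, hence L): (0,0), (0,1), (0,2), (0,3), (1,0), (1,1), (1,2), (1,3), (2,0), (2,1), (2,2), (2,3), (3,0), (3,1), (3,2), (3,3).
The remaining L cells, each justified by listing all of its moves:
(0,8): →(0,4)(W) only, which is W, so L
(1,8): →(1,4)(W) only, which is W, so L
(2,8): →(2,4)(W) only, which is W, so L
(3,8): →(3,4)(W) only, which is W, so L
(4,4): →(0,4)(W), (4,0)(W) — all W, so L
(4,5): →(0,5)(W), (4,1)(W) — all W, so L
(4,6): →(0,6)(W), (4,2)(W) — all W, so L
(4,7): →(0,7)(W), (4,3)(W) — all W, so L
Every other cell has at least one move into one of the L cells above, so it is W.
From (4,8), the L positions reachable in one move are: (0,8), (4,4). Any move reaching one of these is winning.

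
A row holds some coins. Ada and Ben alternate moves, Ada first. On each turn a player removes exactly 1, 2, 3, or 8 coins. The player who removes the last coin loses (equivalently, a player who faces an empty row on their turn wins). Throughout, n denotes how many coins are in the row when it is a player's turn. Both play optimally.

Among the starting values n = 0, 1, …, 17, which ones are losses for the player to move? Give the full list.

1, 5, 10, 14

Build the W/L table. Terminal = W. A non-terminal position is W if it has a move to some L; otherwise it is L.
n=0: no move; the opponent has just taken the last coin and therefore loses → W
n=1: only reaches 0(W), which is W → L
n=2: reaches L-position 1 → W
n=3: reaches L-position 1 → W
n=4: reaches L-position 1 → W
n=5: only reaches 4(W), 3(W), 2(W), all W → L
n=6: reaches L-position 5 → W
n=7: reaches L-position 5 → W
n=8: reaches L-position 5 → W
n=9: reaches L-position 1 → W
n=10: only reaches 9(W), 8(W), 7(W), 2(W), all W → L
n=11: reaches L-position 10 → W
n=12: reaches L-position 10 → W
n=13: reaches L-position 10 → W
n=14: only reaches 13(W), 12(W), 11(W), 6(W), all W → L
n=15: reaches L-position 14 → W
n=16: reaches L-position 14 → W
n=17: reaches L-position 14 → W
The losing starting values of n are exactly the entries labelled L in this table (4 of them).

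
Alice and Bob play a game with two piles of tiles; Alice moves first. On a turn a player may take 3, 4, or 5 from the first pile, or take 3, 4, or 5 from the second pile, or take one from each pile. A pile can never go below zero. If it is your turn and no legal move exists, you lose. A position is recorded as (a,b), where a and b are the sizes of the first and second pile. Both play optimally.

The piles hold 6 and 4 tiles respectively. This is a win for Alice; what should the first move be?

Positions with no move are L. A position that does have a move is losing for the player to move precisely when every available move leads to a winning position for the opponent. Fill in the labels:
No move ever increases a pile, so every position that can arise here has a ≤ 6 and b ≤ 4; it is enough to label the cells with 0 ≤ a ≤ 6 and 0 ≤ b ≤ 4.
Every move lowers a or b (never raises either), so fill the grid row by row in increasing a, and left to right within a row: each cell's successors are then already labelled.
      b=0  b=1  b=2  b=3  b=4
a=0:    L    L    L    W    W
a=1:    L    W    W    W    W
a=2:    L    W    L    W    W
a=3:    W    W    W    W    L
a=4:    W    W    W    L    L
a=5:    W    W    W    L    W
a=6:    W    L    W    L    W
Cells with no legal move (terminal, hence L): (0,0), (0,1), (0,2), (1,0), (2,0).
The remaining L cells, each justified by listing all of its moves:
(2,2): only reaches (1,1)(W), which is W → L
(3,4): only reaches (0,4)(W), (3,1)(W), (3,0)(W), (2,3)(W), all W → L
(4,3): only reaches (1,3)(W), (0,3)(W), (4,0)(W), (3,2)(W), all W → L
(4,4): only reaches (1,4)(W), (0,4)(W), (4,1)(W), (4,0)(W), (3,3)(W), all W → L
(5,3): only reaches (2,3)(W), (1,3)(W), (0,3)(W), (5,0)(W), (4,2)(W), all W → L
(6,1): only reaches (3,1)(W), (2,1)(W), (1,1)(W), (5,0)(W), all W → L
(6,3): only reaches (3,3)(W), (2,3)(W), (1,3)(W), (6,0)(W), (5,2)(W), all W → L
Every other cell has at least one move into one of the L cells above, so it is W.
From (6,4), the L positions reachable in one move are: (3,4), (6,1), (5,3). Any move reaching one of these is winning.

Move to (3,4).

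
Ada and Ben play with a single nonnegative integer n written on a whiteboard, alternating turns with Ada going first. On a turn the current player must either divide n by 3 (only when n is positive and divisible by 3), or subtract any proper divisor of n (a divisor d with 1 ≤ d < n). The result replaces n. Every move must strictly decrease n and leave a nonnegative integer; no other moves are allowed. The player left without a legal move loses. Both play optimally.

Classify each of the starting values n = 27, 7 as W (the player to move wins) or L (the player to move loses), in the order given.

27: W, 7: L

Label each position W (a win for the player to move) or L (a loss). A position with no legal move is L; any other position is W exactly when some move reaches an L, and L when every move reaches a W.
n=0: no move → L
n=1: no move → L
n=2: can move to 1, which is L ⇒ W
n=3: can move to 1, which is L ⇒ W
n=4: moves to 2(W), 3(W); every one is W ⇒ L
n=5: can move to 4, which is L ⇒ W
n=6: can move to 4, which is L ⇒ W
n=7: the only move is to 6(W), a W ⇒ L
n=8: can move to 4, which is L ⇒ W
n=9: moves to 3(W), 6(W), 8(W); every one is W ⇒ L
n=10: can move to 9, which is L ⇒ W
n=11: the only move is to 10(W), a W ⇒ L
n=12: can move to 4, which is L ⇒ W
n=13: the only move is to 12(W), a W ⇒ L
n=14: can move to 7, which is L ⇒ W
n=15: moves to 5(W), 10(W), 12(W), 14(W); every one is W ⇒ L
n=16: can move to 15, which is L ⇒ W
n=17: the only move is to 16(W), a W ⇒ L
n=18: can move to 9, which is L ⇒ W
n=19: the only move is to 18(W), a W ⇒ L
n=20: can move to 15, which is L ⇒ W
n=21: can move to 7, which is L ⇒ W
n=22: can move to 11, which is L ⇒ W
n=23: the only move is to 22(W), a W ⇒ L
n=24: can move to 23, which is L ⇒ W
n=25: moves to 20(W), 24(W); every one is W ⇒ L
n=26: can move to 13, which is L ⇒ W
n=27: can move to 9, which is L ⇒ W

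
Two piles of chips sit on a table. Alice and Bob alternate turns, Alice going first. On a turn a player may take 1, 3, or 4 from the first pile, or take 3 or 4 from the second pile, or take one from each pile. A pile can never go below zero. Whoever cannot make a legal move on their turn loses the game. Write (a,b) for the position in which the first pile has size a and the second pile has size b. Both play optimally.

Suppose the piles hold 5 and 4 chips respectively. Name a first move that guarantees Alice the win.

Positions with no move are L. A position that does have a move is losing for the player to move precisely when every available move leads to a winning position for the opponent. Fill in the labels:
No move ever increases a pile, so every position that can arise here has a ≤ 5 and b ≤ 4; it is enough to label the cells with 0 ≤ a ≤ 5 and 0 ≤ b ≤ 4.
Every move lowers a or b (never raises either), so fill the grid row by row in increasing a, and left to right within a row: each cell's successors are then already labelled.
      b=0  b=1  b=2  b=3  b=4
a=0:    L    L    L    W    W
a=1:    W    W    W    W    L
a=2:    L    L    L    W    W
a=3:    W    W    W    W    L
a=4:    W    W    W    L    W
a=5:    W    W    W    W    W
Cells with no legal move (terminal, hence L): (0,0), (0,1), (0,2).
The remaining L cells, each justified by listing all of its moves:
(1,4): only reaches (0,4)(W), (1,1)(W), (1,0)(W), (0,3)(W), all W → L
(2,0): only reaches (1,0)(W), which is W → L
(2,1): only reaches (1,1)(W), (1,0)(W), all W → L
(2,2): only reaches (1,2)(W), (1,1)(W), all W → L
(3,4): only reaches (2,4)(W), (0,4)(W), (3,1)(W), (3,0)(W), (2,3)(W), all W → L
(4,3): only reaches (3,3)(W), (1,3)(W), (0,3)(W), (4,0)(W), (3,2)(W), all W → L
Every other cell has at least one move into one of the L cells above, so it is W.
From (5,4), the L positions reachable in one move are: (1,4), (4,3). Any move reaching one of these is winning.

Move to (1,4).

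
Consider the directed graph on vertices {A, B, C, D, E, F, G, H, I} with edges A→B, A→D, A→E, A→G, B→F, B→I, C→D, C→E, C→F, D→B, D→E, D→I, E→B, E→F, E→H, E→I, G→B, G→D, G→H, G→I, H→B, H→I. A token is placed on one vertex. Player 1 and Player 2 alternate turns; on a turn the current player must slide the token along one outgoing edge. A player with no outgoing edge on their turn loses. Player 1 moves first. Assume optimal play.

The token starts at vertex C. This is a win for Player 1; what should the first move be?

Classify positions by backward induction: terminal positions (no move available) are L. From any other position, the mover wins iff some move reaches an L.
Every edge goes from a vertex to one that appears earlier in the order F, I, B, H, E, D, G, C, A, so processing vertices in that order labels each vertex after all of its successors.
F: no outgoing edge → L
I: no outgoing edge → L
B: →I(L), so W
H: →I(L), so W
E: →I(L), so W
D: →I(L), so W
G: →I(L), so W
C: →F(L), so W
A: →G(W), D(W), E(W), B(W) — all W, so L
From C, the L positions reachable in one move are: F.

Move to F.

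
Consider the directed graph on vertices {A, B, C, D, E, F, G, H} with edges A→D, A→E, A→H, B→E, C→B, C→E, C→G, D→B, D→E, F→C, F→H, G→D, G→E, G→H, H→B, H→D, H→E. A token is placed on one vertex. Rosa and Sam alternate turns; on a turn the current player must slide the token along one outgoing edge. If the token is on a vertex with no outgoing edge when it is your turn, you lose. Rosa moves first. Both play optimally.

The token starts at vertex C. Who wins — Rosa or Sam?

Rosa wins.

Label each position W (a win for the player to move) or L (a loss). A position with no legal move is L; any other position is W exactly when some move reaches an L, and L when every move reaches a W.
Every edge goes from a vertex to one that appears earlier in the order E, B, D, H, A, G, C, F, so processing vertices in that order labels each vertex after all of its successors.
E: no outgoing edge → L
B: W (go to E, an L position)
D: W (go to E, an L position)
H: W (go to E, an L position)
A: W (go to E, an L position)
G: W (go to E, an L position)
C: W (go to E, an L position)
F: L (options C(W), H(W) are all W)
The starting position C is W: Rosa should move to E, handing over an L position.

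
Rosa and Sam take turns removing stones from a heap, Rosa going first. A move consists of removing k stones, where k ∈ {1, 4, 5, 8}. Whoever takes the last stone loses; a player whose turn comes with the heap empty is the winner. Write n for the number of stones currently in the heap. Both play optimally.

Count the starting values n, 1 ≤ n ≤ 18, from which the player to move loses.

4

Classify positions by backward induction: terminal positions (no move available) are W. From any other position, the mover wins iff some move reaches an L.
n=0: no move; the opponent has just taken the last stone and therefore loses → W
n=1: L (sole option 0(W) is W)
n=2: W (go to 1, an L position)
n=3: L (sole option 2(W) is W)
n=4: W (go to 3, an L position)
n=5: W (go to 1, an L position)
n=6: W (go to 1, an L position)
n=7: W (go to 3, an L position)
n=8: W (go to 3, an L position)
n=9: W (go to 1, an L position)
n=10: L (options 9(W), 6(W), 5(W), 2(W) are all W)
n=11: W (go to 10, an L position)
n=12: L (options 11(W), 8(W), 7(W), 4(W) are all W)
n=13: W (go to 12, an L position)
n=14: W (go to 10, an L position)
n=15: W (go to 10, an L position)
n=16: W (go to 12, an L position)
n=17: W (go to 12, an L position)
n=18: W (go to 10, an L position)
L entries with 1 ≤ n ≤ 18 (the range starts at n=1): n = 1, 3, 10, 12; that makes 4.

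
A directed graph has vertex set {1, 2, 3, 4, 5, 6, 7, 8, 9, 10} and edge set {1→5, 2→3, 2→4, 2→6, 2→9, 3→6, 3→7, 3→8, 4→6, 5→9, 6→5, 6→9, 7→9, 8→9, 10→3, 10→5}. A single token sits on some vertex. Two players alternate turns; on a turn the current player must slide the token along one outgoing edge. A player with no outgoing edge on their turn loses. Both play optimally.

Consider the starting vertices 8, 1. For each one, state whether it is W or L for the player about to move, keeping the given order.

8: W, 1: L

Use the standard recursion: the mover loses at a terminal position; elsewhere, the mover wins exactly when some move hands the opponent an L position.
Every edge goes from a vertex to one that appears earlier in the order 9, 5, 7, 8, 6, 3, 4, 10, 1, 2, so processing vertices in that order labels each vertex after all of its successors.
9: no outgoing edge → L
5: can move to 9, which is L ⇒ W
7: can move to 9, which is L ⇒ W
8: can move to 9, which is L ⇒ W
6: can move to 9, which is L ⇒ W
3: moves to 6(W), 8(W), 7(W); every one is W ⇒ L
4: the only move is to 6(W), a W ⇒ L
10: can move to 3, which is L ⇒ W
1: the only move is to 5(W), a W ⇒ L
2: can move to 4, which is L ⇒ W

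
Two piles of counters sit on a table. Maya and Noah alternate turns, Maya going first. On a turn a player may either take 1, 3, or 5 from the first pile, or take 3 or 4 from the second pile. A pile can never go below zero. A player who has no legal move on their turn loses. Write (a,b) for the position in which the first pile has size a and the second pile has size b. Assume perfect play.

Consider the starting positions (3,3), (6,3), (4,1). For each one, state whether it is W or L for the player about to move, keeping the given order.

Classify positions by backward induction: terminal positions (no move available) are L. From any other position, the mover wins iff some move reaches an L.
No move ever increases a pile, so every position that can arise here has a ≤ 6 and b ≤ 3; it is enough to label the cells with 0 ≤ a ≤ 6 and 0 ≤ b ≤ 3.
Every move lowers a or b (never raises either), so fill the grid row by row in increasing a, and left to right within a row: each cell's successors are then already labelled.
      b=0  b=1  b=2  b=3
a=0:    L    L    L    W
a=1:    W    W    W    L
a=2:    L    L    L    W
a=3:    W    W    W    L
a=4:    L    L    L    W
a=5:    W    W    W    L
a=6:    L    L    L    W
Cells with no legal move (terminal, hence L): (0,0), (0,1), (0,2).
The remaining L cells, each justified by listing all of its moves:
(1,3): L (options (0,3)(W), (1,0)(W) are all W)
(2,0): L (sole option (1,0)(W) is W)
(2,1): L (sole option (1,1)(W) is W)
(2,2): L (sole option (1,2)(W) is W)
(3,3): L (options (2,3)(W), (0,3)(W), (3,0)(W) are all W)
(4,0): L (options (3,0)(W), (1,0)(W) are all W)
(4,1): L (options (3,1)(W), (1,1)(W) are all W)
(4,2): L (options (3,2)(W), (1,2)(W) are all W)
(5,3): L (options (4,3)(W), (2,3)(W), (0,3)(W), (5,0)(W) are all W)
(6,0): L (options (5,0)(W), (3,0)(W), (1,0)(W) are all W)
(6,1): L (options (5,1)(W), (3,1)(W), (1,1)(W) are all W)
(6,2): L (options (5,2)(W), (3,2)(W), (1,2)(W) are all W)
Every other cell has at least one move into one of the L cells above, so it is W.
(3,3): one of the L cells justified above, so L
(6,3): the move to (5,3) reaches an L cell, so W
(4,1): one of the L cells justified above, so L

(3,3): L, (6,3): W, (4,1): L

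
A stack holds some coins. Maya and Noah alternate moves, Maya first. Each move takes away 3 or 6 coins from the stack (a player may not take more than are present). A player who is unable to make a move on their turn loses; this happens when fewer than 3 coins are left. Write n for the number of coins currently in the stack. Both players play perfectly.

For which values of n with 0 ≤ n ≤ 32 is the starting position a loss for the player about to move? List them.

0, 1, 2, 9, 10, 11, 18, 19, 20, 27, 28, 29

Work bottom-up. With no move the player to move loses. Otherwise the position is W if at least one move leads to an L position for the opponent, and L if every move leads to a W.
n=0: no move → L
n=1: no move → L
n=2: no move → L
n=3: reaches L-position 0 → W
n=4: reaches L-position 1 → W
n=5: reaches L-position 2 → W
n=6: reaches L-position 0 → W
n=7: reaches L-position 1 → W
n=8: reaches L-position 2 → W
n=9: only reaches 6(W), 3(W), all W → L
n=10: only reaches 7(W), 4(W), all W → L
n=11: only reaches 8(W), 5(W), all W → L
n=12: reaches L-position 9 → W
n=13: reaches L-position 10 → W
n=14: reaches L-position 11 → W
n=15: reaches L-position 9 → W
n=16: reaches L-position 10 → W
n=17: reaches L-position 11 → W
n=18: only reaches 15(W), 12(W), all W → L
n=19: only reaches 16(W), 13(W), all W → L
n=20: only reaches 17(W), 14(W), all W → L
n=21: reaches L-position 18 → W
n=22: reaches L-position 19 → W
n=23: reaches L-position 20 → W
n=24: reaches L-position 18 → W
n=25: reaches L-position 19 → W
n=26: reaches L-position 20 → W
n=27: only reaches 24(W), 21(W), all W → L
n=28: only reaches 25(W), 22(W), all W → L
n=29: only reaches 26(W), 23(W), all W → L
n=30: reaches L-position 27 → W
n=31: reaches L-position 28 → W
n=32: reaches L-position 29 → W
The losing starting values of n are exactly the entries labelled L in this table (12 of them).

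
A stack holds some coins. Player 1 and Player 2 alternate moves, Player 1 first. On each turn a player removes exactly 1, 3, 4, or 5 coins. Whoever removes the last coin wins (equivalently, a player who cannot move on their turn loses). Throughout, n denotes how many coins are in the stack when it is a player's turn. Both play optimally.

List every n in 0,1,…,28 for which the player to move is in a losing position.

Work bottom-up. With no move the player to move loses. Otherwise the position is W if at least one move leads to an L position for the opponent, and L if every move leads to a W.
n=0: no move → L
n=1: W (go to 0, an L position)
n=2: L (sole option 1(W) is W)
n=3: W (go to 2, an L position)
n=4: W (go to 0, an L position)
n=5: W (go to 2, an L position)
n=6: W (go to 2, an L position)
n=7: W (go to 2, an L position)
n=8: L (options 7(W), 5(W), 4(W), 3(W) are all W)
n=9: W (go to 8, an L position)
n=10: L (options 9(W), 7(W), 6(W), 5(W) are all W)
n=11: W (go to 10, an L position)
n=12: W (go to 8, an L position)
n=13: W (go to 10, an L position)
n=14: W (go to 10, an L position)
n=15: W (go to 10, an L position)
n=16: L (options 15(W), 13(W), 12(W), 11(W) are all W)
n=17: W (go to 16, an L position)
n=18: L (options 17(W), 15(W), 14(W), 13(W) are all W)
n=19: W (go to 18, an L position)
n=20: W (go to 16, an L position)
n=21: W (go to 18, an L position)
n=22: W (go to 18, an L position)
n=23: W (go to 18, an L position)
n=24: L (options 23(W), 21(W), 20(W), 19(W) are all W)
n=25: W (go to 24, an L position)
n=26: L (options 25(W), 23(W), 22(W), 21(W) are all W)
n=27: W (go to 26, an L position)
n=28: W (go to 24, an L position)
The losing starting values of n are exactly the entries labelled L in this table (8 of them).

0, 2, 8, 10, 16, 18, 24, 26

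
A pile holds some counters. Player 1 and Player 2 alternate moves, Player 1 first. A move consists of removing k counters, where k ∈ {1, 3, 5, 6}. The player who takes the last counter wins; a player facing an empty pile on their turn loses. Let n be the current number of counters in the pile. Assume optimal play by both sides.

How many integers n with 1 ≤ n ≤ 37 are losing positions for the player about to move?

11

Work bottom-up. With no move the player to move loses. Otherwise the position is W if at least one move leads to an L position for the opponent, and L if every move leads to a W.
n=0: no move → L
n=1: W (go to 0, an L position)
n=2: L (sole option 1(W) is W)
n=3: W (go to 2, an L position)
n=4: L (options 3(W), 1(W) are all W)
n=5: W (go to 4, an L position)
n=6: W (go to 0, an L position)
n=7: W (go to 4, an L position)
n=8: W (go to 2, an L position)
n=9: W (go to 4, an L position)
n=10: W (go to 4, an L position)
n=11: L (options 10(W), 8(W), 6(W), 5(W) are all W)
n=12: W (go to 11, an L position)
n=13: L (options 12(W), 10(W), 8(W), 7(W) are all W)
n=14: W (go to 13, an L position)
n=15: L (options 14(W), 12(W), 10(W), 9(W) are all W)
n=16: W (go to 15, an L position)
n=17: W (go to 11, an L position)
n=18: W (go to 15, an L position)
n=19: W (go to 13, an L position)
n=20: W (go to 15, an L position)
n=21: W (go to 15, an L position)
n=22: L (options 21(W), 19(W), 17(W), 16(W) are all W)
n=23: W (go to 22, an L position)
n=24: L (options 23(W), 21(W), 19(W), 18(W) are all W)
n=25: W (go to 24, an L position)
n=26: L (options 25(W), 23(W), 21(W), 20(W) are all W)
n=27: W (go to 26, an L position)
n=28: W (go to 22, an L position)
n=29: W (go to 26, an L position)
n=30: W (go to 24, an L position)
n=31: W (go to 26, an L position)
n=32: W (go to 26, an L position)
n=33: L (options 32(W), 30(W), 28(W), 27(W) are all W)
n=34: W (go to 33, an L position)
n=35: L (options 34(W), 32(W), 30(W), 29(W) are all W)
n=36: W (go to 35, an L position)
n=37: L (options 36(W), 34(W), 32(W), 31(W) are all W)
L entries with 1 ≤ n ≤ 37 (n=0 is outside the asked range and is not counted): n = 2, 4, 11, 13, 15, 22, 24, 26, 33, 35, 37; that makes 11.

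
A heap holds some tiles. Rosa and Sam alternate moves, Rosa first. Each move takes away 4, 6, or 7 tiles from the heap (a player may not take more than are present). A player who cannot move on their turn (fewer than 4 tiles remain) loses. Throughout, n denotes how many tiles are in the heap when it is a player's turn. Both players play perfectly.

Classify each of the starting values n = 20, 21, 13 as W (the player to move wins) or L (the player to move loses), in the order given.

Compute win/loss labels from the base case upward. A position with no move is L. Any other position is W if it can reach an L in one move, else L.
n=0: no move → L
n=1: no move → L
n=2: no move → L
n=3: no move → L
n=4: can move to 0, which is L ⇒ W
n=5: can move to 1, which is L ⇒ W
n=6: can move to 2, which is L ⇒ W
n=7: can move to 3, which is L ⇒ W
n=8: can move to 2, which is L ⇒ W
n=9: can move to 3, which is L ⇒ W
n=10: can move to 3, which is L ⇒ W
n=11: moves to 7(W), 5(W), 4(W); every one is W ⇒ L
n=12: moves to 8(W), 6(W), 5(W); every one is W ⇒ L
n=13: moves to 9(W), 7(W), 6(W); every one is W ⇒ L
n=14: moves to 10(W), 8(W), 7(W); every one is W ⇒ L
n=15: can move to 11, which is L ⇒ W
n=16: can move to 12, which is L ⇒ W
n=17: can move to 13, which is L ⇒ W
n=18: can move to 14, which is L ⇒ W
n=19: can move to 13, which is L ⇒ W
n=20: can move to 14, which is L ⇒ W
n=21: can move to 14, which is L ⇒ W

20: W, 21: W, 13: L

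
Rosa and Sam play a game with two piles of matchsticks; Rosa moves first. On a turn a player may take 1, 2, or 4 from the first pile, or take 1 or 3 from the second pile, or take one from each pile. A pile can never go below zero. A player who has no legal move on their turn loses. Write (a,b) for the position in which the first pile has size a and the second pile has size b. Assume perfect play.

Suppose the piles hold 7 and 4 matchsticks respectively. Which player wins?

Sam wins.

Build the W/L table. Terminal = L. A non-terminal position is W if it has a move to some L; otherwise it is L.
No move ever increases a pile, so every position that can arise here has a ≤ 7 and b ≤ 4; it is enough to label the cells with 0 ≤ a ≤ 7 and 0 ≤ b ≤ 4.
Every move lowers a or b (never raises either), so fill the grid row by row in increasing a, and left to right within a row: each cell's successors are then already labelled.
      b=0  b=1  b=2  b=3  b=4
a=0:    L    W    L    W    L
a=1:    W    W    W    W    W
a=2:    W    L    W    L    W
a=3:    L    W    W    W    W
a=4:    W    W    W    W    W
a=5:    W    L    W    L    W
a=6:    L    W    W    W    W
a=7:    W    W    L    W    L
Cells with no legal move (terminal, hence L): (0,0).
The remaining L cells, each justified by listing all of its moves:
(0,2): →(0,1)(W) only, which is W, so L
(0,4): →(0,3)(W), (0,1)(W) — all W, so L
(2,1): →(1,1)(W), (0,1)(W), (2,0)(W), (1,0)(W) — all W, so L
(2,3): →(1,3)(W), (0,3)(W), (2,2)(W), (2,0)(W), (1,2)(W) — all W, so L
(3,0): →(2,0)(W), (1,0)(W) — all W, so L
(5,1): →(4,1)(W), (3,1)(W), (1,1)(W), (5,0)(W), (4,0)(W) — all W, so L
(5,3): →(4,3)(W), (3,3)(W), (1,3)(W), (5,2)(W), (5,0)(W), (4,2)(W) — all W, so L
(6,0): →(5,0)(W), (4,0)(W), (2,0)(W) — all W, so L
(7,2): →(6,2)(W), (5,2)(W), (3,2)(W), (7,1)(W), (6,1)(W) — all W, so L
(7,4): →(6,4)(W), (5,4)(W), (3,4)(W), (7,3)(W), (7,1)(W), (6,3)(W) — all W, so L
Every other cell has at least one move into one of the L cells above, so it is W.
The starting position (7,4) is L: whatever Rosa does, the opponent receives a W position.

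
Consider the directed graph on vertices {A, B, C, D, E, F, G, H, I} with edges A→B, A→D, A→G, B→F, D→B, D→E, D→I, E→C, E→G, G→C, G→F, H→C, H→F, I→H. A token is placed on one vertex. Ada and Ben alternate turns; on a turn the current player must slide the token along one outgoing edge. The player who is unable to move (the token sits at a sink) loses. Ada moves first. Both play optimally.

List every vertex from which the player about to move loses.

A, C, F, I

Build the W/L table. Terminal = L. A non-terminal position is W if it has a move to some L; otherwise it is L.
Every edge goes from a vertex to one that appears earlier in the order C, F, G, H, I, B, E, D, A, so processing vertices in that order labels each vertex after all of its successors.
C: no outgoing edge → L
F: no outgoing edge → L
G: can move to F, which is L ⇒ W
H: can move to F, which is L ⇒ W
I: the only move is to H(W), a W ⇒ L
B: can move to F, which is L ⇒ W
E: can move to C, which is L ⇒ W
D: can move to I, which is L ⇒ W
A: moves to D(W), B(W), G(W); every one is W ⇒ L
The losing starting vertices are exactly the entries labelled L in this table (4 of them).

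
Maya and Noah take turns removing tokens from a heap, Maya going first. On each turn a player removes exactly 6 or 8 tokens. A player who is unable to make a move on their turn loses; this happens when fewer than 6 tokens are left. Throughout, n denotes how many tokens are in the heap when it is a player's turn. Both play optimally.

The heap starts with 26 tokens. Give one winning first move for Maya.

Compute win/loss labels from the base case upward. A position with no move is L. Any other position is W if it can reach an L in one move, else L.
n=0: no move → L
n=1: no move → L
n=2: no move → L
n=3: no move → L
n=4: no move → L
n=5: no move → L
n=6: reaches L-position 0 → W
n=7: reaches L-position 1 → W
n=8: reaches L-position 2 → W
n=9: reaches L-position 3 → W
n=10: reaches L-position 4 → W
n=11: reaches L-position 5 → W
n=12: reaches L-position 4 → W
n=13: reaches L-position 5 → W
n=14: only reaches 8(W), 6(W), all W → L
n=15: only reaches 9(W), 7(W), all W → L
n=16: only reaches 10(W), 8(W), all W → L
n=17: only reaches 11(W), 9(W), all W → L
n=18: only reaches 12(W), 10(W), all W → L
n=19: only reaches 13(W), 11(W), all W → L
n=20: reaches L-position 14 → W
n=21: reaches L-position 15 → W
n=22: reaches L-position 16 → W
n=23: reaches L-position 17 → W
n=24: reaches L-position 18 → W
n=25: reaches L-position 19 → W
n=26: reaches L-position 18 → W
From 26, the L positions reachable in one move are: 18.

Remove 8, leaving 18.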